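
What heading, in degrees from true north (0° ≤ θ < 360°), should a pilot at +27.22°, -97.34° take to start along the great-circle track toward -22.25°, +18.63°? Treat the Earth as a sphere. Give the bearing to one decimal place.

Δλ = 18.63 − -97.34 = 115.97°.
θ = atan2( sin Δλ · cos φ₂ , cos φ₁ · sin φ₂ − sin φ₁ · cos φ₂ · cos Δλ )
  = atan2(0.83208, -0.15133) = 100.308° → normalised to [0°, 360°): 100.308°.

100.3°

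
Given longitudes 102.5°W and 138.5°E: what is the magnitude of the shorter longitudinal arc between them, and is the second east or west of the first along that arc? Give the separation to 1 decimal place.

Raw difference: 138.5 − -102.5 = 241.0°.
Normalise into (−180°, 180°]: 241.0° − 360° = -119.0°.
Negative ⇒ the second point lies to the west; separation 119.0°.

119.0° west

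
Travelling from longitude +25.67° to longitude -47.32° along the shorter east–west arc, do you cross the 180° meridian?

No

Signed shortest Δλ = ((-47.32 − 25.67 + 180) mod 360) − 180 = -72.99°.
Going west by 72.99° from +25.67° reaches -47.32° without touching 180°.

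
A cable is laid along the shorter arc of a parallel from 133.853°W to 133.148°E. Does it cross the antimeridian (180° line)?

Yes

Naïve |133.148 − -133.853| = 267.001° > 180°, so the shorter arc goes the other way round — across 180°.
Signed shortest Δλ = ((133.148 − -133.853 + 180) mod 360) − 180 = -92.999°.
Going west by 92.999° from -133.853° passes through 180° before reaching +133.148°.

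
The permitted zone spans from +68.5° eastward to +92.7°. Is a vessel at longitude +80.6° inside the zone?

Yes

Band width going east from +68.5° to +92.7°: ((92.7 − 68.5) mod 360) = 24.2°.
Offset of +80.6° east of the west edge: ((80.6 − 68.5) mod 360) = 12.1°.
12.1° ≤ 24.2° ⇒ inside.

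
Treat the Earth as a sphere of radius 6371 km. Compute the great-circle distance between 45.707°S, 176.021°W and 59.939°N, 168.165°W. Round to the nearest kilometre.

Δλ = -168.165 − -176.021 = 7.856°.
Δφ = 59.939 − -45.707 = 105.646°.
a = sin²(Δφ/2) + cos φ₁ · cos φ₂ · sin²(Δλ/2) = 0.636488.
c = 2·atan2(√a, √(1−a)) = 1.84728 rad → d = 6371·c ≈ 11769.03 km.

11769 km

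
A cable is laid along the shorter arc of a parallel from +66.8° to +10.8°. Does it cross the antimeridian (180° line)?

Signed shortest Δλ = ((10.8 − 66.8 + 180) mod 360) − 180 = -56.0°.
Going west by 56.0° from +66.8° reaches +10.8° without touching 180°.

No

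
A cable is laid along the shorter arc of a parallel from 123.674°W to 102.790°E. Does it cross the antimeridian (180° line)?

Yes

Naïve |102.790 − -123.674| = 226.464° > 180°, so the shorter arc goes the other way round — across 180°.
Signed shortest Δλ = ((102.790 − -123.674 + 180) mod 360) − 180 = -133.536°.
Going west by 133.536° from -123.674° passes through 180° before reaching +102.790°.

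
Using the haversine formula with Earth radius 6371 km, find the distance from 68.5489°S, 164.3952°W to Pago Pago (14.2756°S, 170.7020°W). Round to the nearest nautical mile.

3268 nmi

Δλ = -170.7020 − -164.3952 = -6.3068°.
Δφ = -14.2756 − -68.5489 = 54.2733°.
a = sin²(Δφ/2) + cos φ₁ · cos φ₂ · sin²(Δλ/2) = 0.209113.
c = 2·atan2(√a, √(1−a)) = 0.94989 rad → d = 6371·c ≈ 6051.73 km ≈ 3267.67 nmi.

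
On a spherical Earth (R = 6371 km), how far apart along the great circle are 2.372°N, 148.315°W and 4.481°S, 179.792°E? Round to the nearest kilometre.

3625 km

Δλ = 179.792 − -148.315 = 328.107°; wrapped into (−180°, 180°]: -31.893°.
Δφ = -4.481 − 2.372 = -6.853°.
a = sin²(Δφ/2) + cos φ₁ · cos φ₂ · sin²(Δλ/2) = 0.078759.
c = 2·atan2(√a, √(1−a)) = 0.56892 rad → d = 6371·c ≈ 3624.60 km.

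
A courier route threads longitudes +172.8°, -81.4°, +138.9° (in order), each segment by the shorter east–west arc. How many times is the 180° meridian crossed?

Leg 1: +172.8° → -81.4°, shortest Δλ = 105.8° (east) — crosses 180°.
Leg 2: -81.4° → +138.9°, shortest Δλ = -139.7° (west) — crosses 180°.
Total crossings: 2.

2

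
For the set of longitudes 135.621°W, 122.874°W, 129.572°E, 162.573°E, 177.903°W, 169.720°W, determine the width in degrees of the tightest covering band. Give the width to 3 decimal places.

Sort the longitudes: -177.903°, -169.720°, -135.621°, -122.874°, +129.572°, +162.573°.
Eastward gaps between consecutive values (wrapping around): 8.183°, 34.099°, 12.747°, 252.446°, 33.001°, 19.524°.
Largest gap = 252.446° ⇒ minimal covering band is its complement: 360° − 252.446° = 107.554°.
Band runs from +129.572° eastward to -122.874°, crossing the antimeridian.

107.554°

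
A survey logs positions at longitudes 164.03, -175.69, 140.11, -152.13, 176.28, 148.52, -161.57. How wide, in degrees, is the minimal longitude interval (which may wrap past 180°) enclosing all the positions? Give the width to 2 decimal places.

67.76°

Sort the longitudes: -175.69°, -161.57°, -152.13°, +140.11°, +148.52°, +164.03°, +176.28°.
Eastward gaps between consecutive values (wrapping around): 14.12°, 9.44°, 292.24°, 8.41°, 15.51°, 12.25°, 8.03°.
Largest gap = 292.24° ⇒ minimal covering band is its complement: 360° − 292.24° = 67.76°.
Band runs from +140.11° eastward to -152.13°, crossing the antimeridian.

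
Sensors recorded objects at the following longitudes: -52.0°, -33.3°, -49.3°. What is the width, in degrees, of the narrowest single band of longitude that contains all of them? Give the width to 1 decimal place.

Sort the longitudes: -52.0°, -49.3°, -33.3°.
Eastward gaps between consecutive values (wrapping around): 2.7°, 16.0°, 341.3°.
Largest gap = 341.3° ⇒ minimal covering band is its complement: 360° − 341.3° = 18.7°.
Band runs from -52.0° eastward to -33.3°.

18.7°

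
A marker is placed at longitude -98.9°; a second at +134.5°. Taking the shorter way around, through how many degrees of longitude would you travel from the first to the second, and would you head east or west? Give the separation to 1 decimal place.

126.6° west

Raw difference: 134.5 − -98.9 = 233.4°.
Normalise into (−180°, 180°]: 233.4° − 360° = -126.6°.
Negative ⇒ the second point lies to the west; separation 126.6°.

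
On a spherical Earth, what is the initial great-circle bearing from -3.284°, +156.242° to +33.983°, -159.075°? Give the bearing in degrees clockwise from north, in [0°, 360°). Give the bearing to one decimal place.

44.6°

Δλ = -159.075 − 156.242 = -315.317°; wrapped into (−180°, 180°]: 44.683°.
θ = atan2( sin Δλ · cos φ₂ , cos φ₁ · sin φ₂ − sin φ₁ · cos φ₂ · cos Δλ )
  = atan2(0.58308, 0.59180) = 44.575° → normalised to [0°, 360°): 44.575°.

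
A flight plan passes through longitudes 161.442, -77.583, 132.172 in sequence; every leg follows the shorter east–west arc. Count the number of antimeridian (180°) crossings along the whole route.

Leg 1: +161.442° → -77.583°, shortest Δλ = 120.975° (east) — crosses 180°.
Leg 2: -77.583° → +132.172°, shortest Δλ = -150.245° (west) — crosses 180°.
Total crossings: 2.

2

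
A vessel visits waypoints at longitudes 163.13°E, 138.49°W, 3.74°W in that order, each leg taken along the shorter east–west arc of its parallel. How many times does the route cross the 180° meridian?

Leg 1: +163.13° → -138.49°, shortest Δλ = 58.38° (east) — crosses 180°.
Leg 2: -138.49° → -3.74°, shortest Δλ = 134.75° (east) — does not cross 180°.
Total crossings: 1.

1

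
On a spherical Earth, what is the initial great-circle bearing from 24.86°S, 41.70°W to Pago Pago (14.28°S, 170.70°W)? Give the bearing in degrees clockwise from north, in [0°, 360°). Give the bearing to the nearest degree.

Δλ = -170.70 − -41.70 = -129.00°.
θ = atan2( sin Δλ · cos φ₂ , cos φ₁ · sin φ₂ − sin φ₁ · cos φ₂ · cos Δλ )
  = atan2(-0.75313, -0.48020) = -122.522° → normalised to [0°, 360°): 237.478°.

237°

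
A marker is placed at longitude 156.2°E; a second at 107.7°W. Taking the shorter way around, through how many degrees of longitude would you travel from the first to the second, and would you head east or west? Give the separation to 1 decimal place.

Raw difference: -107.7 − 156.2 = -263.9°.
Normalise into (−180°, 180°]: -263.9° + 360° = 96.1°.
Positive ⇒ the second point lies to the east; separation 96.1°.

96.1° east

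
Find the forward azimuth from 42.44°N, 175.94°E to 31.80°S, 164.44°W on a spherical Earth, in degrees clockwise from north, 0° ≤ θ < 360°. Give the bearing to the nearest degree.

163°

Δλ = -164.44 − 175.94 = -340.38°; wrapped into (−180°, 180°]: 19.62°.
θ = atan2( sin Δλ · cos φ₂ , cos φ₁ · sin φ₂ − sin φ₁ · cos φ₂ · cos Δλ )
  = atan2(0.28538, -0.92911) = 162.926° → normalised to [0°, 360°): 162.926°.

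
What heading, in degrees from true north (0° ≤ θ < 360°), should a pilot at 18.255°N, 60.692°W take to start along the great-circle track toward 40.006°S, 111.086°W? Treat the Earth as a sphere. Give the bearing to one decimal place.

Δλ = -111.086 − -60.692 = -50.394°.
θ = atan2( sin Δλ · cos φ₂ , cos φ₁ · sin φ₂ − sin φ₁ · cos φ₂ · cos Δλ )
  = atan2(-0.59014, -0.76348) = -142.297° → normalised to [0°, 360°): 217.703°.

217.7°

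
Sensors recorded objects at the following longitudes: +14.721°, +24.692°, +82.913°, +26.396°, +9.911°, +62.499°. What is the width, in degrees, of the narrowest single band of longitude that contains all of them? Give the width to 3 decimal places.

Sort the longitudes: +9.911°, +14.721°, +24.692°, +26.396°, +62.499°, +82.913°.
Eastward gaps between consecutive values (wrapping around): 4.810°, 9.971°, 1.704°, 36.103°, 20.414°, 286.998°.
Largest gap = 286.998° ⇒ minimal covering band is its complement: 360° − 286.998° = 73.002°.
Band runs from +9.911° eastward to +82.913°.

73.002°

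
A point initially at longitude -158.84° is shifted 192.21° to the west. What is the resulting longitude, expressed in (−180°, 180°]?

+8.95°

Start at -158.84°; shift −192.21° → -351.05°.
-351.05° lies outside (−180°, 180°]; add 360° → +8.95°.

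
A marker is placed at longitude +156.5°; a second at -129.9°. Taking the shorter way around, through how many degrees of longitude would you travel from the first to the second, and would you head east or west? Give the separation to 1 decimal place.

Raw difference: -129.9 − 156.5 = -286.4°.
Normalise into (−180°, 180°]: -286.4° + 360° = 73.6°.
Positive ⇒ the second point lies to the east; separation 73.6°.

73.6° east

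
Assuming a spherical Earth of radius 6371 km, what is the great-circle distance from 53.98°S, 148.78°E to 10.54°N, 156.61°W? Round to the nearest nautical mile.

4757 nmi

Δλ = -156.61 − 148.78 = -305.39°; wrapped into (−180°, 180°]: 54.61°.
Δφ = 10.54 − -53.98 = 64.52°.
a = sin²(Δφ/2) + cos φ₁ · cos φ₂ · sin²(Δλ/2) = 0.406561.
c = 2·atan2(√a, √(1−a)) = 1.38281 rad → d = 6371·c ≈ 8809.91 km ≈ 4756.97 nmi.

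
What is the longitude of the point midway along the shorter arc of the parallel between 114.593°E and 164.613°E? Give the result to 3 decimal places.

Signed shortest Δλ from +114.593° to +164.613° is +50.020°.
Midpoint longitude = +114.593° + (+50.020°)/2 = +114.593° + 25.010° = +139.603°.

139.603°E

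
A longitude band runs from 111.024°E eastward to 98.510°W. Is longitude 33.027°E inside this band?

No

Band width going east from +111.024° to -98.510°: ((-98.510 − 111.024) mod 360) = 150.466°.
Offset of +33.027° east of the west edge: ((33.027 − 111.024) mod 360) = 282.003°.
282.003° > 150.466° ⇒ outside.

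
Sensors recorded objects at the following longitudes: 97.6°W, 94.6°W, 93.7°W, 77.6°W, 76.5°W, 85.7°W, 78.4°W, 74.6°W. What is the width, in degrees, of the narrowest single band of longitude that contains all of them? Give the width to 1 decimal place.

23.0°

Sort the longitudes: -97.6°, -94.6°, -93.7°, -85.7°, -78.4°, -77.6°, -76.5°, -74.6°.
Eastward gaps between consecutive values (wrapping around): 3.0°, 0.9°, 8.0°, 7.3°, 0.8°, 1.1°, 1.9°, 337.0°.
Largest gap = 337.0° ⇒ minimal covering band is its complement: 360° − 337.0° = 23.0°.
Band runs from -97.6° eastward to -74.6°.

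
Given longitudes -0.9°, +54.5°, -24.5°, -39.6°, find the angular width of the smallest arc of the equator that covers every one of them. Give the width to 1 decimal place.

94.1°

Sort the longitudes: -39.6°, -24.5°, -0.9°, +54.5°.
Eastward gaps between consecutive values (wrapping around): 15.1°, 23.6°, 55.4°, 265.9°.
Largest gap = 265.9° ⇒ minimal covering band is its complement: 360° − 265.9° = 94.1°.
Band runs from -39.6° eastward to +54.5°.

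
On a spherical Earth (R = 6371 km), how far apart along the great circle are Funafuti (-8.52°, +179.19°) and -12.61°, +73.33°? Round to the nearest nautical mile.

6207 nmi

Δλ = 73.33 − 179.19 = -105.86°.
Δφ = -12.61 − -8.52 = -4.09°.
a = sin²(Δφ/2) + cos φ₁ · cos φ₂ · sin²(Δλ/2) = 0.615704.
c = 2·atan2(√a, √(1−a)) = 1.80432 rad → d = 6371·c ≈ 11495.33 km ≈ 6206.98 nmi.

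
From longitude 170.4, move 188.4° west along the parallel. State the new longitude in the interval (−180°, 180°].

Start at +170.4°; shift −188.4° → -18.0°.
-18.0° already lies in (−180°, 180°].

-18.0°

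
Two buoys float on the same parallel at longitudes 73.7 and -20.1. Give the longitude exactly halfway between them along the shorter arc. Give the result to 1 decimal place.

Signed shortest Δλ from +73.7° to -20.1° is -93.8°.
Midpoint longitude = +73.7° + (-93.8°)/2 = +73.7° − 46.9° = +26.8°.

+26.8°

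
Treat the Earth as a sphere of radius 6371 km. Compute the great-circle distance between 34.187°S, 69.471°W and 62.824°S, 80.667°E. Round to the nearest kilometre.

Δλ = 80.667 − -69.471 = 150.138°.
Δφ = -62.824 − -34.187 = -28.637°.
a = sin²(Δφ/2) + cos φ₁ · cos φ₂ · sin²(Δλ/2) = 0.413889.
c = 2·atan2(√a, √(1−a)) = 1.39771 rad → d = 6371·c ≈ 8904.82 km.

8905 km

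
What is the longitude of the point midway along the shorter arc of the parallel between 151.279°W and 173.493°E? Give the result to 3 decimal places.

Signed shortest Δλ from -151.279° to +173.493° is -35.228°.
Midpoint longitude = -151.279° + (-35.228°)/2 = -151.279° − 17.614° = -168.893°.
(The naïve average (-151.279 + +173.493)/2 = 11.107° is on the wrong side of the globe.)

168.893°W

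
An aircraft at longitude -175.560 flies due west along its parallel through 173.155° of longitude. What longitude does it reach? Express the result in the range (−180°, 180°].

+11.285°

Start at -175.560°; shift −173.155° → -348.715°.
-348.715° lies outside (−180°, 180°]; add 360° → +11.285°.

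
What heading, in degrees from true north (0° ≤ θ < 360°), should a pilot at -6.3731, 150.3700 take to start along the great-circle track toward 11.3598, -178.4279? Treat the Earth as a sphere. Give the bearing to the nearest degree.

Δλ = -178.4279 − 150.3700 = -328.7979°; wrapped into (−180°, 180°]: 31.2021°.
θ = atan2( sin Δλ · cos φ₂ , cos φ₁ · sin φ₂ − sin φ₁ · cos φ₂ · cos Δλ )
  = atan2(0.50791, 0.28884) = 60.374° → normalised to [0°, 360°): 60.374°.

60°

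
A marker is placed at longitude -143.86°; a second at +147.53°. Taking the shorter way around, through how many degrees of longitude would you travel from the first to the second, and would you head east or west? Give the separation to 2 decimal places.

Raw difference: 147.53 − -143.86 = 291.39°.
Normalise into (−180°, 180°]: 291.39° − 360° = -68.61°.
Negative ⇒ the second point lies to the west; separation 68.61°.

68.61° west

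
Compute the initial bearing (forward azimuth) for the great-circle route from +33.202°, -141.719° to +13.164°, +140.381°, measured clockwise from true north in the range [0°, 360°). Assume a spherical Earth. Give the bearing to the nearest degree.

Δλ = 140.381 − -141.719 = 282.100°; wrapped into (−180°, 180°]: -77.900°.
θ = atan2( sin Δλ · cos φ₂ , cos φ₁ · sin φ₂ − sin φ₁ · cos φ₂ · cos Δλ )
  = atan2(-0.95209, 0.07879) = -85.269° → normalised to [0°, 360°): 274.731°.

275°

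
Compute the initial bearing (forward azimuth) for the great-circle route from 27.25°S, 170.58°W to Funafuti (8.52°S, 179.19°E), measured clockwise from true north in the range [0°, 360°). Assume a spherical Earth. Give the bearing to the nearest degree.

Δλ = 179.19 − -170.58 = 349.77°; wrapped into (−180°, 180°]: -10.23°.
θ = atan2( sin Δλ · cos φ₂ , cos φ₁ · sin φ₂ − sin φ₁ · cos φ₂ · cos Δλ )
  = atan2(-0.17564, 0.31391) = -29.228° → normalised to [0°, 360°): 330.772°.

331°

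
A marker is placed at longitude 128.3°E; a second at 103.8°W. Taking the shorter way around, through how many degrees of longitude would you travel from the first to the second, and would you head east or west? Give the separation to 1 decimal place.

127.9° east

Raw difference: -103.8 − 128.3 = -232.1°.
Normalise into (−180°, 180°]: -232.1° + 360° = 127.9°.
Positive ⇒ the second point lies to the east; separation 127.9°.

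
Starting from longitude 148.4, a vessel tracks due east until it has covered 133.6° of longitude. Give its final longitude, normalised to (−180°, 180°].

-78.0°

Start at +148.4°; shift +133.6° → +282.0°.
+282.0° lies outside (−180°, 180°]; subtract 360° → -78.0°.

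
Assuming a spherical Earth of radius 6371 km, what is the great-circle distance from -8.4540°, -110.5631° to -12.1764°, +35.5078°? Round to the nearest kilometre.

Δλ = 35.5078 − -110.5631 = 146.0709°.
Δφ = -12.1764 − -8.4540 = -3.7224°.
a = sin²(Δφ/2) + cos φ₁ · cos φ₂ · sin²(Δλ/2) = 0.885620.
c = 2·atan2(√a, √(1−a)) = 2.45158 rad → d = 6371·c ≈ 15619.04 km.

15619 km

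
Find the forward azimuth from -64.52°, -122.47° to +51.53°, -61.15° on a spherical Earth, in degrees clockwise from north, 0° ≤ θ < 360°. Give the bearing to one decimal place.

42.0°

Δλ = -61.15 − -122.47 = 61.32°.
θ = atan2( sin Δλ · cos φ₂ , cos φ₁ · sin φ₂ − sin φ₁ · cos φ₂ · cos Δλ )
  = atan2(0.54578, 0.60633) = 41.991° → normalised to [0°, 360°): 41.991°.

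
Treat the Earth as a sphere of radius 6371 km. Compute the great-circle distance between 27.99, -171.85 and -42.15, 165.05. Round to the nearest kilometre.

8151 km

Δλ = 165.05 − -171.85 = 336.90°; wrapped into (−180°, 180°]: -23.10°.
Δφ = -42.15 − 27.99 = -70.14°.
a = sin²(Δφ/2) + cos φ₁ · cos φ₂ · sin²(Δλ/2) = 0.356384.
c = 2·atan2(√a, √(1−a)) = 1.27946 rad → d = 6371·c ≈ 8151.44 km.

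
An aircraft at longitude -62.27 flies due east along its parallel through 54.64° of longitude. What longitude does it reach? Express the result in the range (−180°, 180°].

Start at -62.27°; shift +54.64° → -7.63°.
-7.63° already lies in (−180°, 180°].

-7.63°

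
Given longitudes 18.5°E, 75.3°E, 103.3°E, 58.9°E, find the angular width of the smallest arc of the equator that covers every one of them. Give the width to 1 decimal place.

84.8°

Sort the longitudes: +18.5°, +58.9°, +75.3°, +103.3°.
Eastward gaps between consecutive values (wrapping around): 40.4°, 16.4°, 28.0°, 275.2°.
Largest gap = 275.2° ⇒ minimal covering band is its complement: 360° − 275.2° = 84.8°.
Band runs from +18.5° eastward to +103.3°.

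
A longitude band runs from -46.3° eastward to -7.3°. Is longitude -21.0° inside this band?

Band width going east from -46.3° to -7.3°: ((-7.3 − -46.3) mod 360) = 39.0°.
Offset of -21.0° east of the west edge: ((-21.0 − -46.3) mod 360) = 25.3°.
25.3° ≤ 39.0° ⇒ inside.

Yes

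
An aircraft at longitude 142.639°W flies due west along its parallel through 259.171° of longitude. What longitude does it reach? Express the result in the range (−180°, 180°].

Start at -142.639°; shift −259.171° → -401.810°.
-401.810° lies outside (−180°, 180°]; add 360° → -41.810°.

41.810°W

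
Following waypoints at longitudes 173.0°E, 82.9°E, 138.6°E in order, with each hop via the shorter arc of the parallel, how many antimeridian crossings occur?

0

Leg 1: +173.0° → +82.9°, shortest Δλ = -90.1° (west) — does not cross 180°.
Leg 2: +82.9° → +138.6°, shortest Δλ = 55.7° (east) — does not cross 180°.
Total crossings: 0.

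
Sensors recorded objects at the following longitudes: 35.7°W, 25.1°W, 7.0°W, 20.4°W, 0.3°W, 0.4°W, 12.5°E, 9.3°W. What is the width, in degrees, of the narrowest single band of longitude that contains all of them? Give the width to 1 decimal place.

Sort the longitudes: -35.7°, -25.1°, -20.4°, -9.3°, -7.0°, -0.4°, -0.3°, +12.5°.
Eastward gaps between consecutive values (wrapping around): 10.6°, 4.7°, 11.1°, 2.3°, 6.6°, 0.1°, 12.8°, 311.8°.
Largest gap = 311.8° ⇒ minimal covering band is its complement: 360° − 311.8° = 48.2°.
Band runs from -35.7° eastward to +12.5°.

48.2°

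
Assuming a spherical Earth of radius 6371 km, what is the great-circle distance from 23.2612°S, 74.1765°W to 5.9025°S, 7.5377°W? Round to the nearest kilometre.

7365 km

Δλ = -7.5377 − -74.1765 = 66.6388°.
Δφ = -5.9025 − -23.2612 = 17.3587°.
a = sin²(Δφ/2) + cos φ₁ · cos φ₂ · sin²(Δλ/2) = 0.298512.
c = 2·atan2(√a, √(1−a)) = 1.15603 rad → d = 6371·c ≈ 7365.07 km.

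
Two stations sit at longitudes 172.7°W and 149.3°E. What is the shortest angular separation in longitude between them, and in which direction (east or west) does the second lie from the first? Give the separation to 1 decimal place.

Raw difference: 149.3 − -172.7 = 322.0°.
Normalise into (−180°, 180°]: 322.0° − 360° = -38.0°.
Negative ⇒ the second point lies to the west; separation 38.0°.

38.0° west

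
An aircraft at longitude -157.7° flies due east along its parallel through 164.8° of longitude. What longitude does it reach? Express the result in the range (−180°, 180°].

+7.1°

Start at -157.7°; shift +164.8° → +7.1°.
+7.1° already lies in (−180°, 180°].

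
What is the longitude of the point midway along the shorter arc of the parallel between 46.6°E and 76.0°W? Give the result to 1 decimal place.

14.7°W

Signed shortest Δλ from +46.6° to -76.0° is -122.6°.
Midpoint longitude = +46.6° + (-122.6°)/2 = +46.6° − 61.3° = -14.7°.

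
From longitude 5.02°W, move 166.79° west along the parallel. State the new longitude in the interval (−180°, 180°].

171.81°W

Start at -5.02°; shift −166.79° → -171.81°.
-171.81° already lies in (−180°, 180°].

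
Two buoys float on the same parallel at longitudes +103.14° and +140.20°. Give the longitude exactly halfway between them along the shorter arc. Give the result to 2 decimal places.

+121.67°

Signed shortest Δλ from +103.14° to +140.20° is +37.06°.
Midpoint longitude = +103.14° + (+37.06°)/2 = +103.14° + 18.53° = +121.67°.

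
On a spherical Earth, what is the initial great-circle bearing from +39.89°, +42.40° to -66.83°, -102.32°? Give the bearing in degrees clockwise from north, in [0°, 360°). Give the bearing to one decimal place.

204.5°

Δλ = -102.32 − 42.40 = -144.72°.
θ = atan2( sin Δλ · cos φ₂ , cos φ₁ · sin φ₂ − sin φ₁ · cos φ₂ · cos Δλ )
  = atan2(-0.22725, -0.49940) = -155.532° → normalised to [0°, 360°): 204.468°.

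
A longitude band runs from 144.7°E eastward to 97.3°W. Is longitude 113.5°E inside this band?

Band width going east from +144.7° to -97.3°: ((-97.3 − 144.7) mod 360) = 118.0°.
Offset of +113.5° east of the west edge: ((113.5 − 144.7) mod 360) = 328.8°.
328.8° > 118.0° ⇒ outside.

No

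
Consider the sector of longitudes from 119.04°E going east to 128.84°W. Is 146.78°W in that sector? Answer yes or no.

Band width going east from +119.04° to -128.84°: ((-128.84 − 119.04) mod 360) = 112.12°.
Offset of -146.78° east of the west edge: ((-146.78 − 119.04) mod 360) = 94.18°.
94.18° ≤ 112.12° ⇒ inside.

Yes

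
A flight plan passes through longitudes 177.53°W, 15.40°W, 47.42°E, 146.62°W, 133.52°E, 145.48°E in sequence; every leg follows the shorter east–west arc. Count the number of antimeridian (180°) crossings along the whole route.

2

Leg 1: -177.53° → -15.40°, shortest Δλ = 162.13° (east) — does not cross 180°.
Leg 2: -15.40° → +47.42°, shortest Δλ = 62.82° (east) — does not cross 180°.
Leg 3: +47.42° → -146.62°, shortest Δλ = 165.96° (east) — crosses 180°.
Leg 4: -146.62° → +133.52°, shortest Δλ = -79.86° (west) — crosses 180°.
Leg 5: +133.52° → +145.48°, shortest Δλ = 11.96° (east) — does not cross 180°.
Total crossings: 2.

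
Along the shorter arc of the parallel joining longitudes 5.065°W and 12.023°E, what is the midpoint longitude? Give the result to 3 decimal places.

Signed shortest Δλ from -5.065° to +12.023° is +17.088°.
Midpoint longitude = -5.065° + (+17.088°)/2 = -5.065° + 8.544° = +3.479°.

3.479°E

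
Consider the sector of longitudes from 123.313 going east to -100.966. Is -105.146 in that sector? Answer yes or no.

Yes

Band width going east from +123.313° to -100.966°: ((-100.966 − 123.313) mod 360) = 135.721°.
Offset of -105.146° east of the west edge: ((-105.146 − 123.313) mod 360) = 131.541°.
131.541° ≤ 135.721° ⇒ inside.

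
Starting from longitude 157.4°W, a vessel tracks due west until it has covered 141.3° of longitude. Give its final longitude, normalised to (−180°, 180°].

Start at -157.4°; shift −141.3° → -298.7°.
-298.7° lies outside (−180°, 180°]; add 360° → +61.3°.

61.3°E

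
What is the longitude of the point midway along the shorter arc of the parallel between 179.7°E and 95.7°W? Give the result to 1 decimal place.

Signed shortest Δλ from +179.7° to -95.7° is +84.6°.
Midpoint longitude = +179.7° + (+84.6°)/2 = +179.7° + 42.3° = +222.0°.
Normalise into (−180°, 180°]: -138.0°.
(The naïve average (+179.7 + -95.7)/2 = 42.0° is on the wrong side of the globe.)

138.0°W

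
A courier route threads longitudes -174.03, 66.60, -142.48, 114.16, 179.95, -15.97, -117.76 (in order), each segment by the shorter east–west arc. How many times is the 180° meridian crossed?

4

Leg 1: -174.03° → +66.60°, shortest Δλ = -119.37° (west) — crosses 180°.
Leg 2: +66.60° → -142.48°, shortest Δλ = 150.92° (east) — crosses 180°.
Leg 3: -142.48° → +114.16°, shortest Δλ = -103.36° (west) — crosses 180°.
Leg 4: +114.16° → +179.95°, shortest Δλ = 65.79° (east) — does not cross 180°.
Leg 5: +179.95° → -15.97°, shortest Δλ = 164.08° (east) — crosses 180°.
Leg 6: -15.97° → -117.76°, shortest Δλ = -101.79° (west) — does not cross 180°.
Total crossings: 4.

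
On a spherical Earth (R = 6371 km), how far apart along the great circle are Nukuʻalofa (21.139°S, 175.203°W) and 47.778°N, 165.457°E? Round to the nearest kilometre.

Δλ = 165.457 − -175.203 = 340.660°; wrapped into (−180°, 180°]: -19.340°.
Δφ = 47.778 − -21.139 = 68.917°.
a = sin²(Δφ/2) + cos φ₁ · cos φ₂ · sin²(Δλ/2) = 0.337825.
c = 2·atan2(√a, √(1−a)) = 1.24047 rad → d = 6371·c ≈ 7903.04 km.

7903 km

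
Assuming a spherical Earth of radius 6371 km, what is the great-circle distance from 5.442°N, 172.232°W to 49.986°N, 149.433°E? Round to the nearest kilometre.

6107 km

Δλ = 149.433 − -172.232 = 321.665°; wrapped into (−180°, 180°]: -38.335°.
Δφ = 49.986 − 5.442 = 44.544°.
a = sin²(Δφ/2) + cos φ₁ · cos φ₂ · sin²(Δλ/2) = 0.212645.
c = 2·atan2(√a, √(1−a)) = 0.95855 rad → d = 6371·c ≈ 6106.90 km.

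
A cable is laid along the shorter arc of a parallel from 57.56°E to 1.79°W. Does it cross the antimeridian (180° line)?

No

Signed shortest Δλ = ((-1.79 − 57.56 + 180) mod 360) − 180 = -59.35°.
Going west by 59.35° from +57.56° reaches -1.79° without touching 180°.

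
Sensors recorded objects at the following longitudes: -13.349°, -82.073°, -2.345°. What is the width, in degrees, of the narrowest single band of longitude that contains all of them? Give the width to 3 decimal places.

79.728°

Sort the longitudes: -82.073°, -13.349°, -2.345°.
Eastward gaps between consecutive values (wrapping around): 68.724°, 11.004°, 280.272°.
Largest gap = 280.272° ⇒ minimal covering band is its complement: 360° − 280.272° = 79.728°.
Band runs from -82.073° eastward to -2.345°.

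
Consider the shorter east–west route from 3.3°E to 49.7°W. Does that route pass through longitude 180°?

Signed shortest Δλ = ((-49.7 − 3.3 + 180) mod 360) − 180 = -53.0°.
Going west by 53.0° from +3.3° reaches -49.7° without touching 180°.

No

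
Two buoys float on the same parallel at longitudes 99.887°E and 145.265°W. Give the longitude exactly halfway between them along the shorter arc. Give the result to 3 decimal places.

Signed shortest Δλ from +99.887° to -145.265° is +114.848°.
Midpoint longitude = +99.887° + (+114.848°)/2 = +99.887° + 57.424° = +157.311°.
(The naïve average (+99.887 + -145.265)/2 = -22.689° is on the wrong side of the globe.)

157.311°E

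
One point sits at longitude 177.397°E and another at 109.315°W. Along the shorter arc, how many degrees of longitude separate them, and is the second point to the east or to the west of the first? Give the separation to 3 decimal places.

73.288° east

Raw difference: -109.315 − 177.397 = -286.712°.
Normalise into (−180°, 180°]: -286.712° + 360° = 73.288°.
Positive ⇒ the second point lies to the east; separation 73.288°.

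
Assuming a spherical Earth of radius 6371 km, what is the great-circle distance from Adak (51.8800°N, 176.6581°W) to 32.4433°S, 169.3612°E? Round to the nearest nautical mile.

5116 nmi

Δλ = 169.3612 − -176.6581 = 346.0193°; wrapped into (−180°, 180°]: -13.9807°.
Δφ = -32.4433 − 51.8800 = -84.3233°.
a = sin²(Δφ/2) + cos φ₁ · cos φ₂ · sin²(Δλ/2) = 0.458259.
c = 2·atan2(√a, √(1−a)) = 1.48722 rad → d = 6371·c ≈ 9475.06 km ≈ 5116.12 nmi.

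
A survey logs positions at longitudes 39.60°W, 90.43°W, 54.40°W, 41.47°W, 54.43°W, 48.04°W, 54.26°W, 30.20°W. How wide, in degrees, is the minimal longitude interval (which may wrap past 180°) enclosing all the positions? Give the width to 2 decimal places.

60.23°

Sort the longitudes: -90.43°, -54.43°, -54.40°, -54.26°, -48.04°, -41.47°, -39.60°, -30.20°.
Eastward gaps between consecutive values (wrapping around): 36.00°, 0.03°, 0.14°, 6.22°, 6.57°, 1.87°, 9.40°, 299.77°.
Largest gap = 299.77° ⇒ minimal covering band is its complement: 360° − 299.77° = 60.23°.
Band runs from -90.43° eastward to -30.20°.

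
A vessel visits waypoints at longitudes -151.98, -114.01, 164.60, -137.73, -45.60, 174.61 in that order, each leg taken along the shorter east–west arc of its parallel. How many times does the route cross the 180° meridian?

Leg 1: -151.98° → -114.01°, shortest Δλ = 37.97° (east) — does not cross 180°.
Leg 2: -114.01° → +164.60°, shortest Δλ = -81.39° (west) — crosses 180°.
Leg 3: +164.60° → -137.73°, shortest Δλ = 57.67° (east) — crosses 180°.
Leg 4: -137.73° → -45.60°, shortest Δλ = 92.13° (east) — does not cross 180°.
Leg 5: -45.60° → +174.61°, shortest Δλ = -139.79° (west) — crosses 180°.
Total crossings: 3.

3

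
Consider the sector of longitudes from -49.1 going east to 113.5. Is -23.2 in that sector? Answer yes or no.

Band width going east from -49.1° to +113.5°: ((113.5 − -49.1) mod 360) = 162.6°.
Offset of -23.2° east of the west edge: ((-23.2 − -49.1) mod 360) = 25.9°.
25.9° ≤ 162.6° ⇒ inside.

Yes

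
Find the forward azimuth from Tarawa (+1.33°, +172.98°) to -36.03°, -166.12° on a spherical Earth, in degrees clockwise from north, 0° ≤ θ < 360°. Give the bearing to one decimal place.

154.5°

Δλ = -166.12 − 172.98 = -339.10°; wrapped into (−180°, 180°]: 20.90°.
θ = atan2( sin Δλ · cos φ₂ , cos φ₁ · sin φ₂ − sin φ₁ · cos φ₂ · cos Δλ )
  = atan2(0.28850, -0.60559) = 154.527° → normalised to [0°, 360°): 154.527°.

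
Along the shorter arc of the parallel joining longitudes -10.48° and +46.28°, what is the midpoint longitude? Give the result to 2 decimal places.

Signed shortest Δλ from -10.48° to +46.28° is +56.76°.
Midpoint longitude = -10.48° + (+56.76°)/2 = -10.48° + 28.38° = +17.90°.

+17.90°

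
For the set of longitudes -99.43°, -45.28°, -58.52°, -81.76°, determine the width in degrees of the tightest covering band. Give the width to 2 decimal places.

Sort the longitudes: -99.43°, -81.76°, -58.52°, -45.28°.
Eastward gaps between consecutive values (wrapping around): 17.67°, 23.24°, 13.24°, 305.85°.
Largest gap = 305.85° ⇒ minimal covering band is its complement: 360° − 305.85° = 54.15°.
Band runs from -99.43° eastward to -45.28°.

54.15°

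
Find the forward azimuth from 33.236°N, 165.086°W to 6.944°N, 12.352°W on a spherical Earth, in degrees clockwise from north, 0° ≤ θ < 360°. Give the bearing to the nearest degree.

38°

Δλ = -12.352 − -165.086 = 152.734°.
θ = atan2( sin Δλ · cos φ₂ , cos φ₁ · sin φ₂ − sin φ₁ · cos φ₂ · cos Δλ )
  = atan2(0.45476, 0.58474) = 37.873° → normalised to [0°, 360°): 37.873°.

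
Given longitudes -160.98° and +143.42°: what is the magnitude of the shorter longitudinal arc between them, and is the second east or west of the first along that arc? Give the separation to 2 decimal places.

55.60° west

Raw difference: 143.42 − -160.98 = 304.4°.
Normalise into (−180°, 180°]: 304.4° − 360° = -55.6°.
Negative ⇒ the second point lies to the west; separation 55.60°.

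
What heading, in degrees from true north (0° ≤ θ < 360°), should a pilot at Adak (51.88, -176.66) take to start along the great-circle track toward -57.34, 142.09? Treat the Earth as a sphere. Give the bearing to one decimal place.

203.0°

Δλ = 142.09 − -176.66 = 318.75°; wrapped into (−180°, 180°]: -41.25°.
θ = atan2( sin Δλ · cos φ₂ , cos φ₁ · sin φ₂ − sin φ₁ · cos φ₂ · cos Δλ )
  = atan2(-0.35582, -0.83890) = -157.016° → normalised to [0°, 360°): 202.984°.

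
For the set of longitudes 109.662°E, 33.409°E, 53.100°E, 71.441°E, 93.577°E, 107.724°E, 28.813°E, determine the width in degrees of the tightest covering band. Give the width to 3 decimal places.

Sort the longitudes: +28.813°, +33.409°, +53.100°, +71.441°, +93.577°, +107.724°, +109.662°.
Eastward gaps between consecutive values (wrapping around): 4.596°, 19.691°, 18.341°, 22.136°, 14.147°, 1.938°, 279.151°.
Largest gap = 279.151° ⇒ minimal covering band is its complement: 360° − 279.151° = 80.849°.
Band runs from +28.813° eastward to +109.662°.

80.849°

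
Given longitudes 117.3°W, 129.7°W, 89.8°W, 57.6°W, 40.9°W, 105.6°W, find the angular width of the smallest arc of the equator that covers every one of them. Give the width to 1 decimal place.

88.8°

Sort the longitudes: -129.7°, -117.3°, -105.6°, -89.8°, -57.6°, -40.9°.
Eastward gaps between consecutive values (wrapping around): 12.4°, 11.7°, 15.8°, 32.2°, 16.7°, 271.2°.
Largest gap = 271.2° ⇒ minimal covering band is its complement: 360° − 271.2° = 88.8°.
Band runs from -129.7° eastward to -40.9°.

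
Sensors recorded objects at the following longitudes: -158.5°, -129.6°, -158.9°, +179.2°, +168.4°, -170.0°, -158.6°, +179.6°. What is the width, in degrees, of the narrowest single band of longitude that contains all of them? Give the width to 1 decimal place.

62.0°

Sort the longitudes: -170.0°, -158.9°, -158.6°, -158.5°, -129.6°, +168.4°, +179.2°, +179.6°.
Eastward gaps between consecutive values (wrapping around): 11.1°, 0.3°, 0.1°, 28.9°, 298.0°, 10.8°, 0.4°, 10.4°.
Largest gap = 298.0° ⇒ minimal covering band is its complement: 360° − 298.0° = 62.0°.
Band runs from +168.4° eastward to -129.6°, crossing the antimeridian.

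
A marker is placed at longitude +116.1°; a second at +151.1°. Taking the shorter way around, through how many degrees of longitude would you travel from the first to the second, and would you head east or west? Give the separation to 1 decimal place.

Raw difference: 151.1 − 116.1 = 35.0°.
Normalise into (−180°, 180°]: 35.0° stays 35.0°.
Positive ⇒ the second point lies to the east; separation 35.0°.

35.0° east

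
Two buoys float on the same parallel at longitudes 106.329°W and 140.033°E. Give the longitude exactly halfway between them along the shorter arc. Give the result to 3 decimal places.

Signed shortest Δλ from -106.329° to +140.033° is -113.638°.
Midpoint longitude = -106.329° + (-113.638°)/2 = -106.329° − 56.819° = -163.148°.
(The naïve average (-106.329 + +140.033)/2 = 16.852° is on the wrong side of the globe.)

163.148°W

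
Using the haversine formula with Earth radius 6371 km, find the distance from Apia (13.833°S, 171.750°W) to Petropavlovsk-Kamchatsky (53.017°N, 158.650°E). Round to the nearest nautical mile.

4294 nmi

Δλ = 158.650 − -171.750 = 330.400°; wrapped into (−180°, 180°]: -29.600°.
Δφ = 53.017 − -13.833 = 66.850°.
a = sin²(Δφ/2) + cos φ₁ · cos φ₂ · sin²(Δλ/2) = 0.341546.
c = 2·atan2(√a, √(1−a)) = 1.24833 rad → d = 6371·c ≈ 7953.10 km ≈ 4294.33 nmi.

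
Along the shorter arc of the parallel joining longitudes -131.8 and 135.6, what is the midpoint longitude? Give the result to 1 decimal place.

Signed shortest Δλ from -131.8° to +135.6° is -92.6°.
Midpoint longitude = -131.8° + (-92.6°)/2 = -131.8° − 46.3° = -178.1°.
(The naïve average (-131.8 + +135.6)/2 = 1.9° is on the wrong side of the globe.)

-178.1°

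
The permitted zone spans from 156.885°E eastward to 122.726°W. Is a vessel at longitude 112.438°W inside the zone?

No

Band width going east from +156.885° to -122.726°: ((-122.726 − 156.885) mod 360) = 80.389°.
Offset of -112.438° east of the west edge: ((-112.438 − 156.885) mod 360) = 90.677°.
90.677° > 80.389° ⇒ outside.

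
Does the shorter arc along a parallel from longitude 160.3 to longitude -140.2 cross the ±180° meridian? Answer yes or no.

Yes

Naïve |-140.2 − 160.3| = 300.5° > 180°, so the shorter arc goes the other way round — across 180°.
Signed shortest Δλ = ((-140.2 − 160.3 + 180) mod 360) − 180 = 59.5°.
Going east by 59.5° from +160.3° passes through 180° before reaching -140.2°.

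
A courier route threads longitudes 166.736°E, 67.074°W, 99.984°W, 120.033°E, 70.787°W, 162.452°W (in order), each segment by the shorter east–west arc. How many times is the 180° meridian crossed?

Leg 1: +166.736° → -67.074°, shortest Δλ = 126.19° (east) — crosses 180°.
Leg 2: -67.074° → -99.984°, shortest Δλ = -32.91° (west) — does not cross 180°.
Leg 3: -99.984° → +120.033°, shortest Δλ = -139.983° (west) — crosses 180°.
Leg 4: +120.033° → -70.787°, shortest Δλ = 169.18° (east) — crosses 180°.
Leg 5: -70.787° → -162.452°, shortest Δλ = -91.665° (west) — does not cross 180°.
Total crossings: 3.

3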